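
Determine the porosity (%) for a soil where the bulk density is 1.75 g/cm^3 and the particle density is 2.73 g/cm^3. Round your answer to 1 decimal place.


Step 1: Formula: n = 100 * (1 - BD / PD)
Step 2: n = 100 * (1 - 1.75 / 2.73)
Step 3: n = 100 * (1 - 0.64103)
Step 4: n = 35.9%

35.9


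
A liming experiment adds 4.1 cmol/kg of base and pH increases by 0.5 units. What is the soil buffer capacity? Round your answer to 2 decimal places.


Step 1: BC = change in base / change in pH
Step 2: BC = 4.1 / 0.5
Step 3: BC = 8.2 cmol/(kg*pH unit)

8.2


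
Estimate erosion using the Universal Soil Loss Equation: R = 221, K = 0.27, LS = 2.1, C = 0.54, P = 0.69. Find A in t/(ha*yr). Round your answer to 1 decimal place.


Step 1: A = R * K * LS * C * P
Step 2: R * K = 221 * 0.27 = 59.67
Step 3: (R*K) * LS = 59.67 * 2.1 = 125.307
Step 4: * C * P = 125.307 * 0.54 * 0.69 = 46.7
Step 5: A = 46.7 t/(ha*yr)

46.7


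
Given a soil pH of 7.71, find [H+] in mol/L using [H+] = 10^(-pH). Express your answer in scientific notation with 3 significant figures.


Step 1: [H+] = 10^(-pH)
Step 2: [H+] = 10^(-7.71)
Step 3: [H+] = 1.95e-08 mol/L

1.95e-08


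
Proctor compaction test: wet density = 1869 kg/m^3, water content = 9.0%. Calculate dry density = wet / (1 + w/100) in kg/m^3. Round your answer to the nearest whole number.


Step 1: Dry density = wet density / (1 + w/100)
Step 2: Dry density = 1869 / (1 + 9.0/100)
Step 3: Dry density = 1869 / 1.09
Step 4: Dry density = 1715 kg/m^3

1715


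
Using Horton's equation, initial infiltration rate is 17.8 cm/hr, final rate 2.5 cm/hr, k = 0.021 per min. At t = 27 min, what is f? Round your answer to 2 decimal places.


Step 1: f = fc + (f0 - fc) * exp(-k * t)
Step 2: exp(-0.021 * 27) = 0.567225
Step 3: f = 2.5 + (17.8 - 2.5) * 0.567225
Step 4: f = 2.5 + 15.3 * 0.567225
Step 5: f = 11.18 cm/hr

11.18


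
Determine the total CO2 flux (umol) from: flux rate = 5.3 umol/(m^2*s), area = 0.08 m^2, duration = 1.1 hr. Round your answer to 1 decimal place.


Step 1: Convert time to seconds: 1.1 hr * 3600 = 3960.0 s
Step 2: Total = flux * area * time_s
Step 3: Total = 5.3 * 0.08 * 3960.0
Step 4: Total = 1679.0 umol

1679.0


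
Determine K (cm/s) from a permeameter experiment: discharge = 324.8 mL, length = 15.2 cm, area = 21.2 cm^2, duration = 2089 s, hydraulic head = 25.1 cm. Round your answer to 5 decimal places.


Step 1: K = Q * L / (A * t * h)
Step 2: Numerator = 324.8 * 15.2 = 4936.96
Step 3: Denominator = 21.2 * 2089 * 25.1 = 1111598.68
Step 4: K = 4936.96 / 1111598.68 = 0.00444 cm/s

0.00444


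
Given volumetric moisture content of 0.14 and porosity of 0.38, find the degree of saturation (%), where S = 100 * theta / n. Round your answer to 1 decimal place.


Step 1: S = 100 * theta_v / n
Step 2: S = 100 * 0.14 / 0.38
Step 3: S = 36.8%

36.8


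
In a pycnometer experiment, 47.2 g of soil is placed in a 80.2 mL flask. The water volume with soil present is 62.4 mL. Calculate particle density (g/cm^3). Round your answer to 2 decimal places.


Step 1: Volume of solids = flask volume - water volume with soil
Step 2: V_solids = 80.2 - 62.4 = 17.8 mL
Step 3: Particle density = mass / V_solids = 47.2 / 17.8 = 2.65 g/cm^3

2.65


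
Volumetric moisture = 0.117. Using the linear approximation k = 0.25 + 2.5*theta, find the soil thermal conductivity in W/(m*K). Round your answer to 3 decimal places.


Step 1: k = 0.25 + 2.5 * theta
Step 2: k = 0.25 + 2.5 * 0.117
Step 3: k = 0.25 + 0.293
Step 4: k = 0.543 W/(m*K)

0.543


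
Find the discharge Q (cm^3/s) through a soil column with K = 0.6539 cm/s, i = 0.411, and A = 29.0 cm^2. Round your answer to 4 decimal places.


Step 1: Apply Darcy's law: Q = K * i * A
Step 2: Q = 0.6539 * 0.411 * 29.0
Step 3: Q = 7.7938 cm^3/s

7.7938


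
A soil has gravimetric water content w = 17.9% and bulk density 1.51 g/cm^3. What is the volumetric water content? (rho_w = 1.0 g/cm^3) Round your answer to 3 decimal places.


Step 1: theta = (w / 100) * BD / rho_w
Step 2: theta = (17.9 / 100) * 1.51 / 1.0
Step 3: theta = 0.179 * 1.51
Step 4: theta = 0.27

0.27


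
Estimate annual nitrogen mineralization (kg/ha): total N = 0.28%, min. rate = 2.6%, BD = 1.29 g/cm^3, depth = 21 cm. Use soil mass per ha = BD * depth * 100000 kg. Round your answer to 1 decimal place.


Step 1: Soil mass per ha = BD * depth * 100000 = 1.29 * 21 * 100000 = 2709000 kg
Step 2: Total N pool = soil mass * N%/100 = 2709000 * 0.28/100 = 7585.2 kg/ha
Step 3: N mineralized = N pool * rate%/100 = 7585.2 * 2.6/100 = 197.2 kg/ha/yr

197.2


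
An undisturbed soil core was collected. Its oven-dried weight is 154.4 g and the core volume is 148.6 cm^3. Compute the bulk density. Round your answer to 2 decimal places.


Step 1: Identify the formula: BD = dry mass / volume
Step 2: Substitute values: BD = 154.4 / 148.6
Step 3: BD = 1.04 g/cm^3

1.04


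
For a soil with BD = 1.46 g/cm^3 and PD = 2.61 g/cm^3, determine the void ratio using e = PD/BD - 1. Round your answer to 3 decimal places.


Step 1: e = PD / BD - 1
Step 2: e = 2.61 / 1.46 - 1
Step 3: e = 1.78767 - 1
Step 4: e = 0.788

0.788


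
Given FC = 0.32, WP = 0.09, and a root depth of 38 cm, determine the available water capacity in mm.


Step 1: Available water = (FC - WP) * depth * 10
Step 2: AW = (0.32 - 0.09) * 38 * 10
Step 3: AW = 0.23 * 38 * 10
Step 4: AW = 87.4 mm

87.4


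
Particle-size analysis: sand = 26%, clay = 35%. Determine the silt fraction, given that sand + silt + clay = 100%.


Step 1: sand + silt + clay = 100%
Step 2: silt = 100 - sand - clay
Step 3: silt = 100 - 26 - 35
Step 4: silt = 39%

39


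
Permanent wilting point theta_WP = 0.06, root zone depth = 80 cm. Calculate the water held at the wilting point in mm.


Step 1: Water (mm) = theta_WP * depth * 10
Step 2: Water = 0.06 * 80 * 10
Step 3: Water = 48.0 mm

48.0


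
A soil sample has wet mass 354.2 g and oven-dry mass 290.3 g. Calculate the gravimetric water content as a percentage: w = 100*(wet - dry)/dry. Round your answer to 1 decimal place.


Step 1: Water mass = wet - dry = 354.2 - 290.3 = 63.9 g
Step 2: w = 100 * water mass / dry mass
Step 3: w = 100 * 63.9 / 290.3 = 22.0%

22.0


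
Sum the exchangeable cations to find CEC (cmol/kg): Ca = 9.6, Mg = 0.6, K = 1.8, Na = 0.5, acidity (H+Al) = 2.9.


Step 1: CEC = Ca + Mg + K + Na + (H+Al)
Step 2: CEC = 9.6 + 0.6 + 1.8 + 0.5 + 2.9
Step 3: CEC = 15.4 cmol/kg

15.4


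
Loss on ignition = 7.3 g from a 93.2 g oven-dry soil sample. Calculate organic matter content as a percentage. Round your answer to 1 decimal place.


Step 1: OM% = 100 * LOI / sample mass
Step 2: OM = 100 * 7.3 / 93.2
Step 3: OM = 7.8%

7.8


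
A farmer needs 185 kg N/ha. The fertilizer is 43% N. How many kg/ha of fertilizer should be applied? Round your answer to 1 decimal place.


Step 1: Fertilizer rate = target N / (N content / 100)
Step 2: Rate = 185 / (43 / 100)
Step 3: Rate = 185 / 0.43
Step 4: Rate = 430.2 kg/ha

430.2


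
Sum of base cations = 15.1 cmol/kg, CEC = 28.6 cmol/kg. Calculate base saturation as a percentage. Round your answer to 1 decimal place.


Step 1: BS = 100 * (sum of bases) / CEC
Step 2: BS = 100 * 15.1 / 28.6
Step 3: BS = 52.8%

52.8


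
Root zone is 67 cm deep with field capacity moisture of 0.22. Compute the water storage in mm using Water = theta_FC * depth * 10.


Step 1: Water (mm) = theta_FC * depth (cm) * 10
Step 2: Water = 0.22 * 67 * 10
Step 3: Water = 147.4 mm

147.4


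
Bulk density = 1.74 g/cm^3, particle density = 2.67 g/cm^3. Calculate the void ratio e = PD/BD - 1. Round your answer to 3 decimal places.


Step 1: e = PD / BD - 1
Step 2: e = 2.67 / 1.74 - 1
Step 3: e = 1.53448 - 1
Step 4: e = 0.534

0.534


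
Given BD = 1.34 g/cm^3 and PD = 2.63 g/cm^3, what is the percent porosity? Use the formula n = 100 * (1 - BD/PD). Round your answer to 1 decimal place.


Step 1: Formula: n = 100 * (1 - BD / PD)
Step 2: n = 100 * (1 - 1.34 / 2.63)
Step 3: n = 100 * (1 - 0.50951)
Step 4: n = 49.0%

49.0


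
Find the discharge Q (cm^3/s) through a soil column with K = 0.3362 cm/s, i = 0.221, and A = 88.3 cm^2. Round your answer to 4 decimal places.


Step 1: Apply Darcy's law: Q = K * i * A
Step 2: Q = 0.3362 * 0.221 * 88.3
Step 3: Q = 6.5607 cm^3/s

6.5607


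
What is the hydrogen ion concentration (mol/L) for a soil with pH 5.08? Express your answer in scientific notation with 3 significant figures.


Step 1: [H+] = 10^(-pH)
Step 2: [H+] = 10^(-5.08)
Step 3: [H+] = 8.32e-06 mol/L

8.32e-06


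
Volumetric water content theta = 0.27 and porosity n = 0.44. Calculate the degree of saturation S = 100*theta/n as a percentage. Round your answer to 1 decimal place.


Step 1: S = 100 * theta_v / n
Step 2: S = 100 * 0.27 / 0.44
Step 3: S = 61.4%

61.4


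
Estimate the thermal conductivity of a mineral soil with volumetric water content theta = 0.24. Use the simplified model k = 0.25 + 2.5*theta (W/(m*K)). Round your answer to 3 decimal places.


Step 1: k = 0.25 + 2.5 * theta
Step 2: k = 0.25 + 2.5 * 0.24
Step 3: k = 0.25 + 0.6
Step 4: k = 0.85 W/(m*K)

0.85


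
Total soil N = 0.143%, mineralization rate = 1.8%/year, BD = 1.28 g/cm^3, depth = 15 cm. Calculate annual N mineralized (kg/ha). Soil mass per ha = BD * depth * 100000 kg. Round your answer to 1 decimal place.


Step 1: Soil mass per ha = BD * depth * 100000 = 1.28 * 15 * 100000 = 1920000 kg
Step 2: Total N pool = soil mass * N%/100 = 1920000 * 0.143/100 = 2745.6 kg/ha
Step 3: N mineralized = N pool * rate%/100 = 2745.6 * 1.8/100 = 49.4 kg/ha/yr

49.4


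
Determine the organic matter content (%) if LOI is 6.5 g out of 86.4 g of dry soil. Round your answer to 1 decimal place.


Step 1: OM% = 100 * LOI / sample mass
Step 2: OM = 100 * 6.5 / 86.4
Step 3: OM = 7.5%

7.5


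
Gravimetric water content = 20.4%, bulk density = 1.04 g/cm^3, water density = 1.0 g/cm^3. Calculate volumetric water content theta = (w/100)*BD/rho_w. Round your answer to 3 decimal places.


Step 1: theta = (w / 100) * BD / rho_w
Step 2: theta = (20.4 / 100) * 1.04 / 1.0
Step 3: theta = 0.204 * 1.04
Step 4: theta = 0.212

0.212


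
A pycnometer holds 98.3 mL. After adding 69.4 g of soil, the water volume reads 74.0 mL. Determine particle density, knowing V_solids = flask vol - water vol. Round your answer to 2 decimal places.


Step 1: Volume of solids = flask volume - water volume with soil
Step 2: V_solids = 98.3 - 74.0 = 24.3 mL
Step 3: Particle density = mass / V_solids = 69.4 / 24.3 = 2.86 g/cm^3

2.86


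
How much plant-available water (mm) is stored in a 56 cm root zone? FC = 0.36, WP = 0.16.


Step 1: Available water = (FC - WP) * depth * 10
Step 2: AW = (0.36 - 0.16) * 56 * 10
Step 3: AW = 0.2 * 56 * 10
Step 4: AW = 112.0 mm

112.0


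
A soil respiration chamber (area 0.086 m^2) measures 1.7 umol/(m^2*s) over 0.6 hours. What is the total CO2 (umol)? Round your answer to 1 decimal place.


Step 1: Convert time to seconds: 0.6 hr * 3600 = 2160.0 s
Step 2: Total = flux * area * time_s
Step 3: Total = 1.7 * 0.086 * 2160.0
Step 4: Total = 315.8 umol

315.8


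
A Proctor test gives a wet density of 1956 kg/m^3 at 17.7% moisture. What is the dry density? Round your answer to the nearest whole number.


Step 1: Dry density = wet density / (1 + w/100)
Step 2: Dry density = 1956 / (1 + 17.7/100)
Step 3: Dry density = 1956 / 1.177
Step 4: Dry density = 1662 kg/m^3

1662


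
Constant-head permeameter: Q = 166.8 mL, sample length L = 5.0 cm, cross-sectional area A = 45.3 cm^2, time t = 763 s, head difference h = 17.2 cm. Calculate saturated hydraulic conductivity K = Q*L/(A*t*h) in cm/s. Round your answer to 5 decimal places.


Step 1: K = Q * L / (A * t * h)
Step 2: Numerator = 166.8 * 5.0 = 834.0
Step 3: Denominator = 45.3 * 763 * 17.2 = 594499.08
Step 4: K = 834.0 / 594499.08 = 0.0014 cm/s

0.0014


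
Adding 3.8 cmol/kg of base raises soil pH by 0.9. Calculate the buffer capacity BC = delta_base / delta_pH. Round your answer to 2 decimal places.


Step 1: BC = change in base / change in pH
Step 2: BC = 3.8 / 0.9
Step 3: BC = 4.22 cmol/(kg*pH unit)

4.22


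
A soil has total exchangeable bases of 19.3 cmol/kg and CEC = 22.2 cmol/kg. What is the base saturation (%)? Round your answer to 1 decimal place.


Step 1: BS = 100 * (sum of bases) / CEC
Step 2: BS = 100 * 19.3 / 22.2
Step 3: BS = 86.9%

86.9


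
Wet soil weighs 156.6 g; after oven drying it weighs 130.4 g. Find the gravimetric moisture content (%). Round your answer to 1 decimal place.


Step 1: Water mass = wet - dry = 156.6 - 130.4 = 26.2 g
Step 2: w = 100 * water mass / dry mass
Step 3: w = 100 * 26.2 / 130.4 = 20.1%

20.1


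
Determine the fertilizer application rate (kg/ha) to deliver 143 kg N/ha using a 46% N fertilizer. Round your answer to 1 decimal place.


Step 1: Fertilizer rate = target N / (N content / 100)
Step 2: Rate = 143 / (46 / 100)
Step 3: Rate = 143 / 0.46
Step 4: Rate = 310.9 kg/ha

310.9


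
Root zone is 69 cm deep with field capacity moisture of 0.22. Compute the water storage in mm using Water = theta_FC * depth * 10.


Step 1: Water (mm) = theta_FC * depth (cm) * 10
Step 2: Water = 0.22 * 69 * 10
Step 3: Water = 151.8 mm

151.8


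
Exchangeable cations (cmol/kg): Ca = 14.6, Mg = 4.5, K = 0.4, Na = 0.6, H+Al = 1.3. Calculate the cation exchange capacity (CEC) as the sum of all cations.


Step 1: CEC = Ca + Mg + K + Na + (H+Al)
Step 2: CEC = 14.6 + 4.5 + 0.4 + 0.6 + 1.3
Step 3: CEC = 21.4 cmol/kg

21.4


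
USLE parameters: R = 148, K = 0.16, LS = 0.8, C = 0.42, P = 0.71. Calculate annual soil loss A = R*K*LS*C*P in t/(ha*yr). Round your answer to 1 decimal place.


Step 1: A = R * K * LS * C * P
Step 2: R * K = 148 * 0.16 = 23.68
Step 3: (R*K) * LS = 23.68 * 0.8 = 18.944
Step 4: * C * P = 18.944 * 0.42 * 0.71 = 5.6
Step 5: A = 5.6 t/(ha*yr)

5.6


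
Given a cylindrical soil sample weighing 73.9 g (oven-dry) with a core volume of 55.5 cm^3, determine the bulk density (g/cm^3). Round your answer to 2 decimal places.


Step 1: Identify the formula: BD = dry mass / volume
Step 2: Substitute values: BD = 73.9 / 55.5
Step 3: BD = 1.33 g/cm^3

1.33


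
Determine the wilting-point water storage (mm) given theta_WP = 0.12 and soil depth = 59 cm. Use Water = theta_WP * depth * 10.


Step 1: Water (mm) = theta_WP * depth * 10
Step 2: Water = 0.12 * 59 * 10
Step 3: Water = 70.8 mm

70.8


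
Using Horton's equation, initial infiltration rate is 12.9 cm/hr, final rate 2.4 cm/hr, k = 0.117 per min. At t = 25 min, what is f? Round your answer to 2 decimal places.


Step 1: f = fc + (f0 - fc) * exp(-k * t)
Step 2: exp(-0.117 * 25) = 0.053665
Step 3: f = 2.4 + (12.9 - 2.4) * 0.053665
Step 4: f = 2.4 + 10.5 * 0.053665
Step 5: f = 2.96 cm/hr

2.96


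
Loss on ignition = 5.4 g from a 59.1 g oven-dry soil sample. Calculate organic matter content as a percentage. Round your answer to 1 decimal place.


Step 1: OM% = 100 * LOI / sample mass
Step 2: OM = 100 * 5.4 / 59.1
Step 3: OM = 9.1%

9.1


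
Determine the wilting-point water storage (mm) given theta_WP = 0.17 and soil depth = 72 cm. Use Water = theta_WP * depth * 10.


Step 1: Water (mm) = theta_WP * depth * 10
Step 2: Water = 0.17 * 72 * 10
Step 3: Water = 122.4 mm

122.4


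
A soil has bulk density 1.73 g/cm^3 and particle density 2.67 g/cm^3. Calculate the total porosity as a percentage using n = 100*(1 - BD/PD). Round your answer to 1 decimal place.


Step 1: Formula: n = 100 * (1 - BD / PD)
Step 2: n = 100 * (1 - 1.73 / 2.67)
Step 3: n = 100 * (1 - 0.64794)
Step 4: n = 35.2%

35.2


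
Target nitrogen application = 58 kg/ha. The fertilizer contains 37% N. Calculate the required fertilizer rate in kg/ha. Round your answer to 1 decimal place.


Step 1: Fertilizer rate = target N / (N content / 100)
Step 2: Rate = 58 / (37 / 100)
Step 3: Rate = 58 / 0.37
Step 4: Rate = 156.8 kg/ha

156.8


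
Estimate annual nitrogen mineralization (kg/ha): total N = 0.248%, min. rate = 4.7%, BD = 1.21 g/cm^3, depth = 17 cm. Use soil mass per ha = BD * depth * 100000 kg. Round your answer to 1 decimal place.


Step 1: Soil mass per ha = BD * depth * 100000 = 1.21 * 17 * 100000 = 2057000 kg
Step 2: Total N pool = soil mass * N%/100 = 2057000 * 0.248/100 = 5101.36 kg/ha
Step 3: N mineralized = N pool * rate%/100 = 5101.36 * 4.7/100 = 239.8 kg/ha/yr

239.8


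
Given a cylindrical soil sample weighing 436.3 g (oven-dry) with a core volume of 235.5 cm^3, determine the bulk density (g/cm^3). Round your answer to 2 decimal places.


Step 1: Identify the formula: BD = dry mass / volume
Step 2: Substitute values: BD = 436.3 / 235.5
Step 3: BD = 1.85 g/cm^3

1.85


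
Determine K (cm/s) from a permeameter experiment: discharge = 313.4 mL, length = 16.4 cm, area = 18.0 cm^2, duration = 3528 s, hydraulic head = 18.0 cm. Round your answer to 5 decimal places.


Step 1: K = Q * L / (A * t * h)
Step 2: Numerator = 313.4 * 16.4 = 5139.76
Step 3: Denominator = 18.0 * 3528 * 18.0 = 1143072.0
Step 4: K = 5139.76 / 1143072.0 = 0.0045 cm/s

0.0045


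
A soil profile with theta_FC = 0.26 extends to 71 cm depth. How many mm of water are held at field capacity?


Step 1: Water (mm) = theta_FC * depth (cm) * 10
Step 2: Water = 0.26 * 71 * 10
Step 3: Water = 184.6 mm

184.6


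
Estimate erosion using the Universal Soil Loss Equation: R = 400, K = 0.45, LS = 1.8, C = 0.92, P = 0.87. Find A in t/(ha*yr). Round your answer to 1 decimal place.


Step 1: A = R * K * LS * C * P
Step 2: R * K = 400 * 0.45 = 180.0
Step 3: (R*K) * LS = 180.0 * 1.8 = 324.0
Step 4: * C * P = 324.0 * 0.92 * 0.87 = 259.3
Step 5: A = 259.3 t/(ha*yr)

259.3


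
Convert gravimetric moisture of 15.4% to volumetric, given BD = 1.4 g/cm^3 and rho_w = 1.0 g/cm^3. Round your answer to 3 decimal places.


Step 1: theta = (w / 100) * BD / rho_w
Step 2: theta = (15.4 / 100) * 1.4 / 1.0
Step 3: theta = 0.154 * 1.4
Step 4: theta = 0.216

0.216


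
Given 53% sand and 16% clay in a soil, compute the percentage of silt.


Step 1: sand + silt + clay = 100%
Step 2: silt = 100 - sand - clay
Step 3: silt = 100 - 53 - 16
Step 4: silt = 31%

31


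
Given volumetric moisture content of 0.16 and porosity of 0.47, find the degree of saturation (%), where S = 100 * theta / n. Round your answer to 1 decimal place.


Step 1: S = 100 * theta_v / n
Step 2: S = 100 * 0.16 / 0.47
Step 3: S = 34.0%

34.0


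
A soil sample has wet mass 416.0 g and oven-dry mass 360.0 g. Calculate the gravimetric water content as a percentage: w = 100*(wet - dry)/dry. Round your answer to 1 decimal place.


Step 1: Water mass = wet - dry = 416.0 - 360.0 = 56.0 g
Step 2: w = 100 * water mass / dry mass
Step 3: w = 100 * 56.0 / 360.0 = 15.6%

15.6


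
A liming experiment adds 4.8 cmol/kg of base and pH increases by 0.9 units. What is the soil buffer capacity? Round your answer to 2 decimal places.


Step 1: BC = change in base / change in pH
Step 2: BC = 4.8 / 0.9
Step 3: BC = 5.33 cmol/(kg*pH unit)

5.33


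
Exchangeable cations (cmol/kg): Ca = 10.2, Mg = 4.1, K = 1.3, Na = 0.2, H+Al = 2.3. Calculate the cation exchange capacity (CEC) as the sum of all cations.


Step 1: CEC = Ca + Mg + K + Na + (H+Al)
Step 2: CEC = 10.2 + 4.1 + 1.3 + 0.2 + 2.3
Step 3: CEC = 18.1 cmol/kg

18.1


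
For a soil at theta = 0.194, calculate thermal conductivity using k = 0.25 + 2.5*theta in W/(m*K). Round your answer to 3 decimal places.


Step 1: k = 0.25 + 2.5 * theta
Step 2: k = 0.25 + 2.5 * 0.194
Step 3: k = 0.25 + 0.485
Step 4: k = 0.735 W/(m*K)

0.735


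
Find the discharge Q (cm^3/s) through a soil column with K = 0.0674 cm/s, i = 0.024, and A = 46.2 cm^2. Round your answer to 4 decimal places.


Step 1: Apply Darcy's law: Q = K * i * A
Step 2: Q = 0.0674 * 0.024 * 46.2
Step 3: Q = 0.0747 cm^3/s

0.0747


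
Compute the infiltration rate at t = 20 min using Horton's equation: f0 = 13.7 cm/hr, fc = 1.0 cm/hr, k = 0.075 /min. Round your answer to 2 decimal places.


Step 1: f = fc + (f0 - fc) * exp(-k * t)
Step 2: exp(-0.075 * 20) = 0.22313
Step 3: f = 1.0 + (13.7 - 1.0) * 0.22313
Step 4: f = 1.0 + 12.7 * 0.22313
Step 5: f = 3.83 cm/hr

3.83


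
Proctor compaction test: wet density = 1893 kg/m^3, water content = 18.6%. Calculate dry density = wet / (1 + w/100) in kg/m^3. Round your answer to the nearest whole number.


Step 1: Dry density = wet density / (1 + w/100)
Step 2: Dry density = 1893 / (1 + 18.6/100)
Step 3: Dry density = 1893 / 1.186
Step 4: Dry density = 1596 kg/m^3

1596


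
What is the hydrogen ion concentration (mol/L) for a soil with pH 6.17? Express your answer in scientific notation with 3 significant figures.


Step 1: [H+] = 10^(-pH)
Step 2: [H+] = 10^(-6.17)
Step 3: [H+] = 6.76e-07 mol/L

6.76e-07


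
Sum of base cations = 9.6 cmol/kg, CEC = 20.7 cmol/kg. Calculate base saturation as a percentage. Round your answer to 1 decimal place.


Step 1: BS = 100 * (sum of bases) / CEC
Step 2: BS = 100 * 9.6 / 20.7
Step 3: BS = 46.4%

46.4


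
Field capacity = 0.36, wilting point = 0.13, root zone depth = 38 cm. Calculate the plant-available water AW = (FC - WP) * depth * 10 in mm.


Step 1: Available water = (FC - WP) * depth * 10
Step 2: AW = (0.36 - 0.13) * 38 * 10
Step 3: AW = 0.23 * 38 * 10
Step 4: AW = 87.4 mm

87.4


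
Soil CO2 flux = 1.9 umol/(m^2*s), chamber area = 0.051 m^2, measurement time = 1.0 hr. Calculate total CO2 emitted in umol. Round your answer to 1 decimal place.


Step 1: Convert time to seconds: 1.0 hr * 3600 = 3600.0 s
Step 2: Total = flux * area * time_s
Step 3: Total = 1.9 * 0.051 * 3600.0
Step 4: Total = 348.8 umol

348.8


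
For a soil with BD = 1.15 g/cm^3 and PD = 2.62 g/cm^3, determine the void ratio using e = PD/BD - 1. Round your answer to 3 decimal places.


Step 1: e = PD / BD - 1
Step 2: e = 2.62 / 1.15 - 1
Step 3: e = 2.27826 - 1
Step 4: e = 1.278

1.278


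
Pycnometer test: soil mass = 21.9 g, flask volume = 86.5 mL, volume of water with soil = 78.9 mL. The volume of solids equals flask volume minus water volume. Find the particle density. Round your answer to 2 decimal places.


Step 1: Volume of solids = flask volume - water volume with soil
Step 2: V_solids = 86.5 - 78.9 = 7.6 mL
Step 3: Particle density = mass / V_solids = 21.9 / 7.6 = 2.88 g/cm^3

2.88


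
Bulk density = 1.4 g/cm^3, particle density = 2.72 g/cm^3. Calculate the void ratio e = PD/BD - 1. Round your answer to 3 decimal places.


Step 1: e = PD / BD - 1
Step 2: e = 2.72 / 1.4 - 1
Step 3: e = 1.94286 - 1
Step 4: e = 0.943

0.943


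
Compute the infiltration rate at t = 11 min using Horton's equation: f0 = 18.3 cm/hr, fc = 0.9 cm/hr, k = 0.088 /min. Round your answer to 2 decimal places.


Step 1: f = fc + (f0 - fc) * exp(-k * t)
Step 2: exp(-0.088 * 11) = 0.379842
Step 3: f = 0.9 + (18.3 - 0.9) * 0.379842
Step 4: f = 0.9 + 17.4 * 0.379842
Step 5: f = 7.51 cm/hr

7.51


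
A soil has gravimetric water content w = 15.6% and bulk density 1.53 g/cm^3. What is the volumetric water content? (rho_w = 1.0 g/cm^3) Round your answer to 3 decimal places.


Step 1: theta = (w / 100) * BD / rho_w
Step 2: theta = (15.6 / 100) * 1.53 / 1.0
Step 3: theta = 0.156 * 1.53
Step 4: theta = 0.239

0.239


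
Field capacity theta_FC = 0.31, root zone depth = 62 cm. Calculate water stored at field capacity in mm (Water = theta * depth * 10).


Step 1: Water (mm) = theta_FC * depth (cm) * 10
Step 2: Water = 0.31 * 62 * 10
Step 3: Water = 192.2 mm

192.2


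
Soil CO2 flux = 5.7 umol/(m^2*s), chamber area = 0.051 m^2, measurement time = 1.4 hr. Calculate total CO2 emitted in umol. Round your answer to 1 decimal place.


Step 1: Convert time to seconds: 1.4 hr * 3600 = 5040.0 s
Step 2: Total = flux * area * time_s
Step 3: Total = 5.7 * 0.051 * 5040.0
Step 4: Total = 1465.1 umol

1465.1


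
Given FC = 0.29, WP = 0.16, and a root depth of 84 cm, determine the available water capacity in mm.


Step 1: Available water = (FC - WP) * depth * 10
Step 2: AW = (0.29 - 0.16) * 84 * 10
Step 3: AW = 0.13 * 84 * 10
Step 4: AW = 109.2 mm

109.2


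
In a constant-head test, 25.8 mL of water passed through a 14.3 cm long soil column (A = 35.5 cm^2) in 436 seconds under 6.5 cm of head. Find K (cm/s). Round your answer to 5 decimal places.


Step 1: K = Q * L / (A * t * h)
Step 2: Numerator = 25.8 * 14.3 = 368.94
Step 3: Denominator = 35.5 * 436 * 6.5 = 100607.0
Step 4: K = 368.94 / 100607.0 = 0.00367 cm/s

0.00367


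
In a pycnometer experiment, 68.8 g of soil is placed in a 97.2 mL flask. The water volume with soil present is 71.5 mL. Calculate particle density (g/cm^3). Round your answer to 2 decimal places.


Step 1: Volume of solids = flask volume - water volume with soil
Step 2: V_solids = 97.2 - 71.5 = 25.7 mL
Step 3: Particle density = mass / V_solids = 68.8 / 25.7 = 2.68 g/cm^3

2.68


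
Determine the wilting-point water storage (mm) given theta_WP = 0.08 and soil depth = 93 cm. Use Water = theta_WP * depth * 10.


Step 1: Water (mm) = theta_WP * depth * 10
Step 2: Water = 0.08 * 93 * 10
Step 3: Water = 74.4 mm

74.4


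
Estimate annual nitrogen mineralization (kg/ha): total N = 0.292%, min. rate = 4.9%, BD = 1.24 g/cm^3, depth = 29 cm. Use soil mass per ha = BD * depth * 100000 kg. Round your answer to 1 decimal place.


Step 1: Soil mass per ha = BD * depth * 100000 = 1.24 * 29 * 100000 = 3596000 kg
Step 2: Total N pool = soil mass * N%/100 = 3596000 * 0.292/100 = 10500.32 kg/ha
Step 3: N mineralized = N pool * rate%/100 = 10500.32 * 4.9/100 = 514.5 kg/ha/yr

514.5


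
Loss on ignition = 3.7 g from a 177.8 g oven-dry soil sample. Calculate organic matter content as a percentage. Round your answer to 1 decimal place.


Step 1: OM% = 100 * LOI / sample mass
Step 2: OM = 100 * 3.7 / 177.8
Step 3: OM = 2.1%

2.1


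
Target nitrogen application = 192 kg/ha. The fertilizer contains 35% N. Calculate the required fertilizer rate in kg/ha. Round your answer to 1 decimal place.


Step 1: Fertilizer rate = target N / (N content / 100)
Step 2: Rate = 192 / (35 / 100)
Step 3: Rate = 192 / 0.35
Step 4: Rate = 548.6 kg/ha

548.6


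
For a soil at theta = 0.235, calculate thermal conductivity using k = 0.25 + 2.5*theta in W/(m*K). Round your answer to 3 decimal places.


Step 1: k = 0.25 + 2.5 * theta
Step 2: k = 0.25 + 2.5 * 0.235
Step 3: k = 0.25 + 0.588
Step 4: k = 0.838 W/(m*K)

0.838


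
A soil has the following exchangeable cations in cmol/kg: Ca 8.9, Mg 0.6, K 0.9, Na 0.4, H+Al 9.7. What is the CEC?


Step 1: CEC = Ca + Mg + K + Na + (H+Al)
Step 2: CEC = 8.9 + 0.6 + 0.9 + 0.4 + 9.7
Step 3: CEC = 20.5 cmol/kg

20.5


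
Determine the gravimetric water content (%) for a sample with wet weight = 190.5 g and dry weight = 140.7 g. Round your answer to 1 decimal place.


Step 1: Water mass = wet - dry = 190.5 - 140.7 = 49.8 g
Step 2: w = 100 * water mass / dry mass
Step 3: w = 100 * 49.8 / 140.7 = 35.4%

35.4


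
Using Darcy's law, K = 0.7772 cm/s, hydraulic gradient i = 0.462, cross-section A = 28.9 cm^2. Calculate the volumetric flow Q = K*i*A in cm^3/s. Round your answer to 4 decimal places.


Step 1: Apply Darcy's law: Q = K * i * A
Step 2: Q = 0.7772 * 0.462 * 28.9
Step 3: Q = 10.377 cm^3/s

10.377


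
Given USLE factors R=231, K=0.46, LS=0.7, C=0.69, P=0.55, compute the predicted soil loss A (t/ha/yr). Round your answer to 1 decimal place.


Step 1: A = R * K * LS * C * P
Step 2: R * K = 231 * 0.46 = 106.26
Step 3: (R*K) * LS = 106.26 * 0.7 = 74.382
Step 4: * C * P = 74.382 * 0.69 * 0.55 = 28.2
Step 5: A = 28.2 t/(ha*yr)

28.2


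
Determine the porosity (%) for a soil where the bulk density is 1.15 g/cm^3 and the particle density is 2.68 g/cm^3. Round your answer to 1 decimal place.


Step 1: Formula: n = 100 * (1 - BD / PD)
Step 2: n = 100 * (1 - 1.15 / 2.68)
Step 3: n = 100 * (1 - 0.4291)
Step 4: n = 57.1%

57.1


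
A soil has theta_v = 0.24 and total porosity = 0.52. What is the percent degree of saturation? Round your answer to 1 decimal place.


Step 1: S = 100 * theta_v / n
Step 2: S = 100 * 0.24 / 0.52
Step 3: S = 46.2%

46.2


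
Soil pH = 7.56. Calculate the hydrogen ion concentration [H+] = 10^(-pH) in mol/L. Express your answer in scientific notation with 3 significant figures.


Step 1: [H+] = 10^(-pH)
Step 2: [H+] = 10^(-7.56)
Step 3: [H+] = 2.75e-08 mol/L

2.75e-08


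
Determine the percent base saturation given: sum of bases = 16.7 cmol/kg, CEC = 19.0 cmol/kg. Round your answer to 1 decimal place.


Step 1: BS = 100 * (sum of bases) / CEC
Step 2: BS = 100 * 16.7 / 19.0
Step 3: BS = 87.9%

87.9


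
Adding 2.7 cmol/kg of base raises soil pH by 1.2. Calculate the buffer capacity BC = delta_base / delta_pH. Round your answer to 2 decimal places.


Step 1: BC = change in base / change in pH
Step 2: BC = 2.7 / 1.2
Step 3: BC = 2.25 cmol/(kg*pH unit)

2.25


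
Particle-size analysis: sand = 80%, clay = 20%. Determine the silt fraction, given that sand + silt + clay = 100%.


Step 1: sand + silt + clay = 100%
Step 2: silt = 100 - sand - clay
Step 3: silt = 100 - 80 - 20
Step 4: silt = 0%

0


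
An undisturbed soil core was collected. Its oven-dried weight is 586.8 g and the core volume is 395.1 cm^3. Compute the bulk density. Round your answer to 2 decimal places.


Step 1: Identify the formula: BD = dry mass / volume
Step 2: Substitute values: BD = 586.8 / 395.1
Step 3: BD = 1.49 g/cm^3

1.49


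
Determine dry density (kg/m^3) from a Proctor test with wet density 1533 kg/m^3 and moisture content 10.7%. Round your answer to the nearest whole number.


Step 1: Dry density = wet density / (1 + w/100)
Step 2: Dry density = 1533 / (1 + 10.7/100)
Step 3: Dry density = 1533 / 1.107
Step 4: Dry density = 1385 kg/m^3

1385


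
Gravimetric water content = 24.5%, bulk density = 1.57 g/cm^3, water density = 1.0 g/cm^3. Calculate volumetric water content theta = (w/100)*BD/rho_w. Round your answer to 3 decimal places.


Step 1: theta = (w / 100) * BD / rho_w
Step 2: theta = (24.5 / 100) * 1.57 / 1.0
Step 3: theta = 0.245 * 1.57
Step 4: theta = 0.385

0.385


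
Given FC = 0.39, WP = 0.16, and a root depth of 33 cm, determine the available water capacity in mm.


Step 1: Available water = (FC - WP) * depth * 10
Step 2: AW = (0.39 - 0.16) * 33 * 10
Step 3: AW = 0.23 * 33 * 10
Step 4: AW = 75.9 mm

75.9


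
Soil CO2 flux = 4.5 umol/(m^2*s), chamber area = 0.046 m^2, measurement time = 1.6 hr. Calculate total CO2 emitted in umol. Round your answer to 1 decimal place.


Step 1: Convert time to seconds: 1.6 hr * 3600 = 5760.0 s
Step 2: Total = flux * area * time_s
Step 3: Total = 4.5 * 0.046 * 5760.0
Step 4: Total = 1192.3 umol

1192.3


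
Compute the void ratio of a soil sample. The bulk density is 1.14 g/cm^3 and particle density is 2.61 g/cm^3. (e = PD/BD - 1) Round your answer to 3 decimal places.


Step 1: e = PD / BD - 1
Step 2: e = 2.61 / 1.14 - 1
Step 3: e = 2.28947 - 1
Step 4: e = 1.289

1.289


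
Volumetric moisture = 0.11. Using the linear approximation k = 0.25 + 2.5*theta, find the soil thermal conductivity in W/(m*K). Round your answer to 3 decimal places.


Step 1: k = 0.25 + 2.5 * theta
Step 2: k = 0.25 + 2.5 * 0.11
Step 3: k = 0.25 + 0.275
Step 4: k = 0.525 W/(m*K)

0.525


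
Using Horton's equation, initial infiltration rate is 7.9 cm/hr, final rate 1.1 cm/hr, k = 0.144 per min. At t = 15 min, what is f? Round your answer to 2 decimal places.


Step 1: f = fc + (f0 - fc) * exp(-k * t)
Step 2: exp(-0.144 * 15) = 0.115325
Step 3: f = 1.1 + (7.9 - 1.1) * 0.115325
Step 4: f = 1.1 + 6.8 * 0.115325
Step 5: f = 1.88 cm/hr

1.88


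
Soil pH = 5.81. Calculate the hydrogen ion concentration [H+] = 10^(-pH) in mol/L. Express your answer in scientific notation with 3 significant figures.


Step 1: [H+] = 10^(-pH)
Step 2: [H+] = 10^(-5.81)
Step 3: [H+] = 1.55e-06 mol/L

1.55e-06


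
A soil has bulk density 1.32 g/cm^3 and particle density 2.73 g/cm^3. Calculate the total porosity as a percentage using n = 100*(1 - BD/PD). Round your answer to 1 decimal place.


Step 1: Formula: n = 100 * (1 - BD / PD)
Step 2: n = 100 * (1 - 1.32 / 2.73)
Step 3: n = 100 * (1 - 0.48352)
Step 4: n = 51.6%

51.6


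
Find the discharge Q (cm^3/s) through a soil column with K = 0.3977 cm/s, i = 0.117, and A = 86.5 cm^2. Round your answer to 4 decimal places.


Step 1: Apply Darcy's law: Q = K * i * A
Step 2: Q = 0.3977 * 0.117 * 86.5
Step 3: Q = 4.0249 cm^3/s

4.0249


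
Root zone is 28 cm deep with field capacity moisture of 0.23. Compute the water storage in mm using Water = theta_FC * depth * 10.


Step 1: Water (mm) = theta_FC * depth (cm) * 10
Step 2: Water = 0.23 * 28 * 10
Step 3: Water = 64.4 mm

64.4


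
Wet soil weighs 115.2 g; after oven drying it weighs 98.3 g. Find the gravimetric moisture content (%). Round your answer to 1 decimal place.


Step 1: Water mass = wet - dry = 115.2 - 98.3 = 16.9 g
Step 2: w = 100 * water mass / dry mass
Step 3: w = 100 * 16.9 / 98.3 = 17.2%

17.2


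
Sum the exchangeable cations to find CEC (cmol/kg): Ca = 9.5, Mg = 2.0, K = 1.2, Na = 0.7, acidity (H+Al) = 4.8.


Step 1: CEC = Ca + Mg + K + Na + (H+Al)
Step 2: CEC = 9.5 + 2.0 + 1.2 + 0.7 + 4.8
Step 3: CEC = 18.2 cmol/kg

18.2


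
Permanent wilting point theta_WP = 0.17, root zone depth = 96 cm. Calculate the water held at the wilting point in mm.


Step 1: Water (mm) = theta_WP * depth * 10
Step 2: Water = 0.17 * 96 * 10
Step 3: Water = 163.2 mm

163.2


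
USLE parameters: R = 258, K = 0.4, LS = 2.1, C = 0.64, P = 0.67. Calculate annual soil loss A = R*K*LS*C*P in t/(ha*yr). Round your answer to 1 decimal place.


Step 1: A = R * K * LS * C * P
Step 2: R * K = 258 * 0.4 = 103.2
Step 3: (R*K) * LS = 103.2 * 2.1 = 216.72
Step 4: * C * P = 216.72 * 0.64 * 0.67 = 92.9
Step 5: A = 92.9 t/(ha*yr)

92.9


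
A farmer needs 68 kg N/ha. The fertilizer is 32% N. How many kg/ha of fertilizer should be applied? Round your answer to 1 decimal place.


Step 1: Fertilizer rate = target N / (N content / 100)
Step 2: Rate = 68 / (32 / 100)
Step 3: Rate = 68 / 0.32
Step 4: Rate = 212.5 kg/ha

212.5


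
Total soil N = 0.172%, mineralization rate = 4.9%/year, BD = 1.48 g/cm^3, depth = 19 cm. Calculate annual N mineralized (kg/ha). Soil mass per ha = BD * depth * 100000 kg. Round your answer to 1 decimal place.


Step 1: Soil mass per ha = BD * depth * 100000 = 1.48 * 19 * 100000 = 2812000 kg
Step 2: Total N pool = soil mass * N%/100 = 2812000 * 0.172/100 = 4836.64 kg/ha
Step 3: N mineralized = N pool * rate%/100 = 4836.64 * 4.9/100 = 237.0 kg/ha/yr

237.0


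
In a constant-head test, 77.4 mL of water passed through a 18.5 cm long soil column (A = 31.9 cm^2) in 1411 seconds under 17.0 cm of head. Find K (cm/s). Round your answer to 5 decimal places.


Step 1: K = Q * L / (A * t * h)
Step 2: Numerator = 77.4 * 18.5 = 1431.9
Step 3: Denominator = 31.9 * 1411 * 17.0 = 765185.3
Step 4: K = 1431.9 / 765185.3 = 0.00187 cm/s

0.00187


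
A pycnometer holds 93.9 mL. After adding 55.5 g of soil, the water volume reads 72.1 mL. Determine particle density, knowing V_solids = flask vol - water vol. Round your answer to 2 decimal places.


Step 1: Volume of solids = flask volume - water volume with soil
Step 2: V_solids = 93.9 - 72.1 = 21.8 mL
Step 3: Particle density = mass / V_solids = 55.5 / 21.8 = 2.55 g/cm^3

2.55


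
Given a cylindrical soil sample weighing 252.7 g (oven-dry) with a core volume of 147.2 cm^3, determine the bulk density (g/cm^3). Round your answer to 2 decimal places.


Step 1: Identify the formula: BD = dry mass / volume
Step 2: Substitute values: BD = 252.7 / 147.2
Step 3: BD = 1.72 g/cm^3

1.72


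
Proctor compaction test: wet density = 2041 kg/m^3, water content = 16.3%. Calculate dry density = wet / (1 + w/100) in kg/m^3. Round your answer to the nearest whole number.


Step 1: Dry density = wet density / (1 + w/100)
Step 2: Dry density = 2041 / (1 + 16.3/100)
Step 3: Dry density = 2041 / 1.163
Step 4: Dry density = 1755 kg/m^3

1755


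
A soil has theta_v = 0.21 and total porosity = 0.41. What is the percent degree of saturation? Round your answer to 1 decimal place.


Step 1: S = 100 * theta_v / n
Step 2: S = 100 * 0.21 / 0.41
Step 3: S = 51.2%

51.2


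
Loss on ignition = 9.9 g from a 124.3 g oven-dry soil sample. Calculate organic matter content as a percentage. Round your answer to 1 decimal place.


Step 1: OM% = 100 * LOI / sample mass
Step 2: OM = 100 * 9.9 / 124.3
Step 3: OM = 8.0%

8.0


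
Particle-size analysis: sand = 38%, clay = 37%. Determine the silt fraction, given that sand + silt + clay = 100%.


Step 1: sand + silt + clay = 100%
Step 2: silt = 100 - sand - clay
Step 3: silt = 100 - 38 - 37
Step 4: silt = 25%

25


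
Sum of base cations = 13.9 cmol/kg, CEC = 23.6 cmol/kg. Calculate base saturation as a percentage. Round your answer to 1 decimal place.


Step 1: BS = 100 * (sum of bases) / CEC
Step 2: BS = 100 * 13.9 / 23.6
Step 3: BS = 58.9%

58.9


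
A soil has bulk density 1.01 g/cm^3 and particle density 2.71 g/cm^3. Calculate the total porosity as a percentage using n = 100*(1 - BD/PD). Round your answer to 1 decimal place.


Step 1: Formula: n = 100 * (1 - BD / PD)
Step 2: n = 100 * (1 - 1.01 / 2.71)
Step 3: n = 100 * (1 - 0.37269)
Step 4: n = 62.7%

62.7


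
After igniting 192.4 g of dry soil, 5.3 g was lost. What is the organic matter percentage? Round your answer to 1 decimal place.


Step 1: OM% = 100 * LOI / sample mass
Step 2: OM = 100 * 5.3 / 192.4
Step 3: OM = 2.8%

2.8


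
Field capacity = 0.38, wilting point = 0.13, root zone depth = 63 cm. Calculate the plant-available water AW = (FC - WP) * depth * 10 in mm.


Step 1: Available water = (FC - WP) * depth * 10
Step 2: AW = (0.38 - 0.13) * 63 * 10
Step 3: AW = 0.25 * 63 * 10
Step 4: AW = 157.5 mm

157.5


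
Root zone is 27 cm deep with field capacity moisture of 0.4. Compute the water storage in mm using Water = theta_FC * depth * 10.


Step 1: Water (mm) = theta_FC * depth (cm) * 10
Step 2: Water = 0.4 * 27 * 10
Step 3: Water = 108.0 mm

108.0


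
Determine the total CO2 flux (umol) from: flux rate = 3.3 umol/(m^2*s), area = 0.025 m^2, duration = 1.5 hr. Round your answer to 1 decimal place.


Step 1: Convert time to seconds: 1.5 hr * 3600 = 5400.0 s
Step 2: Total = flux * area * time_s
Step 3: Total = 3.3 * 0.025 * 5400.0
Step 4: Total = 445.5 umol

445.5


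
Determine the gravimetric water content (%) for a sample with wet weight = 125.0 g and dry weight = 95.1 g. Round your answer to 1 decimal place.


Step 1: Water mass = wet - dry = 125.0 - 95.1 = 29.9 g
Step 2: w = 100 * water mass / dry mass
Step 3: w = 100 * 29.9 / 95.1 = 31.4%

31.4


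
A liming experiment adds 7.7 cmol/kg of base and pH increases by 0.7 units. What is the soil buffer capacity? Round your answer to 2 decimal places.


Step 1: BC = change in base / change in pH
Step 2: BC = 7.7 / 0.7
Step 3: BC = 11.0 cmol/(kg*pH unit)

11.0


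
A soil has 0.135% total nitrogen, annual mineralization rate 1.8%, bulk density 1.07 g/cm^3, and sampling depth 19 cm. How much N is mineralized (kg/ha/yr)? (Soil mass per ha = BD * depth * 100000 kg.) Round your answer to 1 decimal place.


Step 1: Soil mass per ha = BD * depth * 100000 = 1.07 * 19 * 100000 = 2033000 kg
Step 2: Total N pool = soil mass * N%/100 = 2033000 * 0.135/100 = 2744.55 kg/ha
Step 3: N mineralized = N pool * rate%/100 = 2744.55 * 1.8/100 = 49.4 kg/ha/yr

49.4


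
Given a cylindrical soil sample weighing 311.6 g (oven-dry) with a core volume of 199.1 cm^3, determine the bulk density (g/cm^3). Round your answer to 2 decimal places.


Step 1: Identify the formula: BD = dry mass / volume
Step 2: Substitute values: BD = 311.6 / 199.1
Step 3: BD = 1.57 g/cm^3

1.57
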